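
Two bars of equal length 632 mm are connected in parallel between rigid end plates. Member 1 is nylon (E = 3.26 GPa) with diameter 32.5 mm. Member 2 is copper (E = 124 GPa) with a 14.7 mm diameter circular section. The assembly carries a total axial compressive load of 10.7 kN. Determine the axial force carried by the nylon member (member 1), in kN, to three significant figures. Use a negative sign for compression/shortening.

-1.22 kN

A_1 = 829.6 mm².
A_2 = 169.7 mm².
Equal strain + equilibrium ⇒ each member carries load in proportion to AE: A₁E₁ = 2704000 N, A₂E₂ = 21040000 N, ΣAE = 23750000 N.
F₁ = P·A₁E₁/ΣAE = -10700·2704000/23750000 = -1218 N.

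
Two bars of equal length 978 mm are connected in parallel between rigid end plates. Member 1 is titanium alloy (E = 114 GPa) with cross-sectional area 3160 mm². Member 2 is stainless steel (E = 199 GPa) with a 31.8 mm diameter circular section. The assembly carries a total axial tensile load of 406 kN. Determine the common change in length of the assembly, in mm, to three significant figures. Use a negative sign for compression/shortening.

0.766 mm

A_2 = 794.2 mm².
Equal strain + equilibrium ⇒ each member carries load in proportion to AE: A₁E₁ = 360200000 N, A₂E₂ = 158100000 N, ΣAE = 518300000 N.
δ = PL/ΣAE = 406000·978/518300000 = 0.7661 mm.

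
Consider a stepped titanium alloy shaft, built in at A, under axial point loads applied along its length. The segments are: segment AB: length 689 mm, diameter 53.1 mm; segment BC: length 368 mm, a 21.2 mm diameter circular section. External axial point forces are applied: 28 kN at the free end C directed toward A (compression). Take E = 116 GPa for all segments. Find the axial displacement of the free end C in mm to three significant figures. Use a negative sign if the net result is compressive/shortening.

Internal axial forces (sectioning from the free end, tension +): N_BC = -28 kN, N_AB = -28 kN.
A_AB = 2215 mm².
A_BC = 353 mm².
δ_AB = -28000·689/(2215·116000) = -0.0751 mm
δ_BC = -28000·368/(353·116000) = -0.2516 mm
δ = Σδ_i = -0.3267 mm.

-0.327 mm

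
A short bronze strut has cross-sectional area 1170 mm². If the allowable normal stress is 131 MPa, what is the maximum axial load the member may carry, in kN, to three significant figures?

P_max = σ_allow · A = 131 · 1170 = 153300 N = 153.3 kN.

153 kN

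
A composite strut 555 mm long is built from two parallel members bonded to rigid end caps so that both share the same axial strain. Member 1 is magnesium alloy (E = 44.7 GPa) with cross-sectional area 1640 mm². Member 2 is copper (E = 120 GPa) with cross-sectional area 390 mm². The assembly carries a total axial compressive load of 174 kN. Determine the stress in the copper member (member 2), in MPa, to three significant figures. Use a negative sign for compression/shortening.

Equal strain + equilibrium ⇒ each member carries load in proportion to AE: A₁E₁ = 73310000 N, A₂E₂ = 46800000 N, ΣAE = 120100000 N.
σ₂ = P·E₂/ΣAE = -174000·120000/120100000 = -173.8 MPa.

-174 MPa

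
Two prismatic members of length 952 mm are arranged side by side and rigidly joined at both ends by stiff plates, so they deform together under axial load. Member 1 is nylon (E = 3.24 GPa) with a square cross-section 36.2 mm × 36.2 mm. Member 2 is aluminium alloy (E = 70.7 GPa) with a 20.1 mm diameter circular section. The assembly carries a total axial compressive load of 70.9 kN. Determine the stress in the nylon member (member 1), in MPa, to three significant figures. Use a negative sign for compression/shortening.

A_1 = 1310 mm².
A_2 = 317.3 mm².
Equal strain + equilibrium ⇒ each member carries load in proportion to AE: A₁E₁ = 4246000 N, A₂E₂ = 22430000 N, ΣAE = 26680000 N.
σ₁ = P·E₁/ΣAE = -70900·3240/26680000 = -8.61 MPa.

-8.61 MPa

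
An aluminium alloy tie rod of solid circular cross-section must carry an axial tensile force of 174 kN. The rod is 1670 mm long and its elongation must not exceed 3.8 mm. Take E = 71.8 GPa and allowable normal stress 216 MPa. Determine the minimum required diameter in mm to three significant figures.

36.8 mm

Required area A ≥ P/σ_allow = 174000/216 = 805.6 mm².
For a solid circular section, d ≥ √(4A/π) = 32.03 mm.
Elongation limit: A ≥ PL/(Eδ_allow) = 174000·1670/(71800·3.8) = 1065 mm² ⇒ d ≥ 36.82 mm.
The elongation limit governs.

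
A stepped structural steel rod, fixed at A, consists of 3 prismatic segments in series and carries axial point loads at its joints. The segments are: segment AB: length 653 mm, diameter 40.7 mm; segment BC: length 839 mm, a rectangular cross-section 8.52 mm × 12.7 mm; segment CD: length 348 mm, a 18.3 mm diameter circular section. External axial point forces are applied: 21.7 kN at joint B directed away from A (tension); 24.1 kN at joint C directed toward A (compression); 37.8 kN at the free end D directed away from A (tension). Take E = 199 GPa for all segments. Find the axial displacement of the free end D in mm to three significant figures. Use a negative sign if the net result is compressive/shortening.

0.874 mm

Internal axial forces (sectioning from the free end, tension +): N_CD = 37.8 kN, N_BC = 13.7 kN, N_AB = 35.4 kN.
A_AB = 1301 mm².
A_BC = 108.2 mm².
A_CD = 263 mm².
δ_AB = 35400·653/(1301·199000) = 0.08929 mm
δ_BC = 13700·839/(108.2·199000) = 0.5338 mm
δ_CD = 37800·348/(263·199000) = 0.2513 mm
δ = Σδ_i = 0.8744 mm.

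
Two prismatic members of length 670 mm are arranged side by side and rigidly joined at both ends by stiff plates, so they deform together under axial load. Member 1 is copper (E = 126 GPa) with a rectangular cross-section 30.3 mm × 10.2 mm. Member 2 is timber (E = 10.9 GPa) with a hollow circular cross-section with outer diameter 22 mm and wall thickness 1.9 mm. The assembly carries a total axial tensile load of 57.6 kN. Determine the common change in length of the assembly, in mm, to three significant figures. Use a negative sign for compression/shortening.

0.959 mm

A_1 = 309.1 mm².
A_2 = 120 mm².
Equal strain + equilibrium ⇒ each member carries load in proportion to AE: A₁E₁ = 38940000 N, A₂E₂ = 1308000 N, ΣAE = 40250000 N.
δ = PL/ΣAE = 57600·670/40250000 = 0.9588 mm.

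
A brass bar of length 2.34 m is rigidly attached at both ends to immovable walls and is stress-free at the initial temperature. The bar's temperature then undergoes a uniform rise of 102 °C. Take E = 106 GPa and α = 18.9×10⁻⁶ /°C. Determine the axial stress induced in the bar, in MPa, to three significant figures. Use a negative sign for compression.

-204 MPa

Free thermal expansion αLΔT = 18.9e-6 · 2340 · 102 = 4.511 mm.
The walls impose strain ε = −(4.511)/2340 = -1.9278e-03; σ = Eε = 106000 · -1.9278e-03 = -204.3 MPa.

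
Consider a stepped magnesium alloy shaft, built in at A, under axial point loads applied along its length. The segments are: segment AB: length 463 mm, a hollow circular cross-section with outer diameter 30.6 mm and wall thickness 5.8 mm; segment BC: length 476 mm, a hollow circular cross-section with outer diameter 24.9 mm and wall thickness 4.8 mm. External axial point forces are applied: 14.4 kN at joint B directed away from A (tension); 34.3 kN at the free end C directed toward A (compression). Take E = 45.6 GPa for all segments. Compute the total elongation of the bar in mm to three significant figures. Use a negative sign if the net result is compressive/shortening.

-1.63 mm

Internal axial forces (sectioning from the free end, tension +): N_BC = -34.3 kN, N_AB = -19.9 kN.
A_AB = 451.9 mm².
A_BC = 303.1 mm².
δ_AB = -19900·463/(451.9·45600) = -0.4471 mm
δ_BC = -34300·476/(303.1·45600) = -1.181 mm
δ = Σδ_i = -1.628 mm.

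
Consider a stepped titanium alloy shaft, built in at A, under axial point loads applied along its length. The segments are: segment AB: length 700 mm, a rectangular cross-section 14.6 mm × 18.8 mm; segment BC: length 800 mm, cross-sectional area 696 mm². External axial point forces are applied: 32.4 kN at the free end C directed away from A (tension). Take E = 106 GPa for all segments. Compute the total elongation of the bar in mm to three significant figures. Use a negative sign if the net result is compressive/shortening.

1.13 mm

Internal axial forces (sectioning from the free end, tension +): N_BC = 32.4 kN, N_AB = 32.4 kN.
A_AB = 274.5 mm².
δ_AB = 32400·700/(274.5·106000) = 0.7795 mm
δ_BC = 32400·800/(696·106000) = 0.3513 mm
δ = Σδ_i = 1.131 mm.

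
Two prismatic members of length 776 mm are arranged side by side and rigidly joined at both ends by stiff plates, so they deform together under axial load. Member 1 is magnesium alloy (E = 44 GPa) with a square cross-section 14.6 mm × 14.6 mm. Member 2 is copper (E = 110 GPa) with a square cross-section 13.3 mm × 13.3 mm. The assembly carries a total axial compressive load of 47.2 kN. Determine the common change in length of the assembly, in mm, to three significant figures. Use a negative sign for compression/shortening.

-1.27 mm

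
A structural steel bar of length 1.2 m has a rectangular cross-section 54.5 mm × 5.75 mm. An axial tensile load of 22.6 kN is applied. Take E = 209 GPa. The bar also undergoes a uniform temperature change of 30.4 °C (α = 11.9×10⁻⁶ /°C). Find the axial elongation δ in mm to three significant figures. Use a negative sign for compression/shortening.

A = 313.4 mm².
δ_mech = NL/(AE) = 22600·1200/(313.4·209000) = 0.4141 mm.
δ_thermal = αLΔT = 11.9e-6·1200·30.4 = 0.4341 mm.
δ = δ_mech + δ_thermal = 0.8482 mm.

0.848 mm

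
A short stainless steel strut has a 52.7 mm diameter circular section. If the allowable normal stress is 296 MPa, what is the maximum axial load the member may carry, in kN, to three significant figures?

A = 2181 mm².
P_max = σ_allow · A = 296 · 2181 = 645700 N = 645.7 kN.

646 kN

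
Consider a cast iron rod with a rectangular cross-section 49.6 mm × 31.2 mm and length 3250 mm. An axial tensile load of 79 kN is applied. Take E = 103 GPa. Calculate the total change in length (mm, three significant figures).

1.61 mm

A = 1548 mm².
δ_mech = NL/(AE) = 79000·3250/(1548·103000) = 1.611 mm.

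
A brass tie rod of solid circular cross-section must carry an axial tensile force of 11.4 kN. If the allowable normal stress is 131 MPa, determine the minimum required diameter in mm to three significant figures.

10.5 mm

Required area A ≥ P/σ_allow = 11400/131 = 87.02 mm².
For a solid circular section, d ≥ √(4A/π) = 10.53 mm.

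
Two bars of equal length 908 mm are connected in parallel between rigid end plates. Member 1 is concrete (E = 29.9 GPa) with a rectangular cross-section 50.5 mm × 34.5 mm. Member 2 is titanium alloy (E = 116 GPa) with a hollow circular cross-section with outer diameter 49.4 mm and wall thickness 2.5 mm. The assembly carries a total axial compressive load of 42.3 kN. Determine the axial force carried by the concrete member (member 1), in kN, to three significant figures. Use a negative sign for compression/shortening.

-23.2 kN

A_1 = 1742 mm².
A_2 = 368.4 mm².
Equal strain + equilibrium ⇒ each member carries load in proportion to AE: A₁E₁ = 52090000 N, A₂E₂ = 42730000 N, ΣAE = 94820000 N.
F₁ = P·A₁E₁/ΣAE = -42300·52090000/94820000 = -23240 N.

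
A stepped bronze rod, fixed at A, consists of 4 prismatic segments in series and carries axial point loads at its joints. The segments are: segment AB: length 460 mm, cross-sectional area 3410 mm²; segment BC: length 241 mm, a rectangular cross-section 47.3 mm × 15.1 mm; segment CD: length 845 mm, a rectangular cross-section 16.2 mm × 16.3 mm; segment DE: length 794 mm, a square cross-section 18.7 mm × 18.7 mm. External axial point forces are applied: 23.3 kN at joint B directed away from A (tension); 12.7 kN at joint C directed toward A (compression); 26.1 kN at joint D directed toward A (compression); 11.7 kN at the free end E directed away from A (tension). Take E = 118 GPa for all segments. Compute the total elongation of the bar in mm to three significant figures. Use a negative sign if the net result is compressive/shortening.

-0.247 mm

Internal axial forces (sectioning from the free end, tension +): N_DE = 11.7 kN, N_CD = -14.4 kN, N_BC = -27.1 kN, N_AB = -3.8 kN.
A_BC = 714.2 mm².
A_CD = 264.1 mm².
A_DE = 349.7 mm².
δ_AB = -3800·460/(3410·118000) = -0.004344 mm
δ_BC = -27100·241/(714.2·118000) = -0.07749 mm
δ_CD = -14400·845/(264.1·118000) = -0.3905 mm
δ_DE = 11700·794/(349.7·118000) = 0.2251 mm
δ = Σδ_i = -0.2472 mm.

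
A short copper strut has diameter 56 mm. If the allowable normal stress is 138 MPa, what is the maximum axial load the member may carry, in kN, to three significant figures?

340 kN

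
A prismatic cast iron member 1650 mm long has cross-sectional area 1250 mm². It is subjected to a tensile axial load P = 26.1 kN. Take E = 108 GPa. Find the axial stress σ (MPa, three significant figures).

20.9 MPa

σ = N/A = 26100/1250 = 20.88 MPa.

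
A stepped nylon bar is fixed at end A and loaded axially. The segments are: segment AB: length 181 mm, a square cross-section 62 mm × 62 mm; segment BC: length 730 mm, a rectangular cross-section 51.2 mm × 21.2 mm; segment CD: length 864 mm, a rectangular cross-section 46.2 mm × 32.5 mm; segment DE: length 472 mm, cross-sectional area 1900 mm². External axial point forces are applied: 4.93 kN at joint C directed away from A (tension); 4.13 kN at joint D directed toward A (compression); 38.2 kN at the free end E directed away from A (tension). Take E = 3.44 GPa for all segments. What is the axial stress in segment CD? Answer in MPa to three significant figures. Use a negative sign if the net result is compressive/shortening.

22.7 MPa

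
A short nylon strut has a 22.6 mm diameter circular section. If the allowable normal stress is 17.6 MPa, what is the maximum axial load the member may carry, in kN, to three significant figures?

7.06 kN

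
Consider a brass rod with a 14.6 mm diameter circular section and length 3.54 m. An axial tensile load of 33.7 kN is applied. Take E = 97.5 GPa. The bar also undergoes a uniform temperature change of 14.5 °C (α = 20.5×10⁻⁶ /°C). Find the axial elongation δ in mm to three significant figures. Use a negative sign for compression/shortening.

8.36 mm

A = 167.4 mm².
δ_mech = NL/(AE) = 33700·3540/(167.4·97500) = 7.309 mm.
δ_thermal = αLΔT = 20.5e-6·3540·14.5 = 1.052 mm.
δ = δ_mech + δ_thermal = 8.361 mm.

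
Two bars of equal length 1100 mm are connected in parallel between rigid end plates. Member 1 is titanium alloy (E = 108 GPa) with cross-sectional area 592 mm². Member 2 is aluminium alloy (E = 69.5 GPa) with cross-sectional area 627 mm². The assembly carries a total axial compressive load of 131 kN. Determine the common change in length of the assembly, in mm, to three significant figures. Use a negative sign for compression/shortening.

Equal strain + equilibrium ⇒ each member carries load in proportion to AE: A₁E₁ = 63940000 N, A₂E₂ = 43580000 N, ΣAE = 107500000 N.
δ = PL/ΣAE = -131000·1100/107500000 = -1.34 mm.

-1.34 mm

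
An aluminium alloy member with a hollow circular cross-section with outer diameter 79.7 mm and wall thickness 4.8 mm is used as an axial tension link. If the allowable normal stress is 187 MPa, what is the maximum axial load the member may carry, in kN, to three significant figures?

211 kN

A = 1129 mm².
P_max = σ_allow · A = 187 · 1129 = 211200 N = 211.2 kN.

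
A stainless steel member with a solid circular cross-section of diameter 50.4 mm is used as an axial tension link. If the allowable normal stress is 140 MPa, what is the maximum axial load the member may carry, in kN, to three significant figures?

A = 1995 mm².
P_max = σ_allow · A = 140 · 1995 = 279300 N = 279.3 kN.

279 kN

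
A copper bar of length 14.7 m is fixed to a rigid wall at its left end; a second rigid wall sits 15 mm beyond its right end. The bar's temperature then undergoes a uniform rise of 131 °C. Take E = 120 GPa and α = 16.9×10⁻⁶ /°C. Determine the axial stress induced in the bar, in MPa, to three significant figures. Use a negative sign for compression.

-143 MPa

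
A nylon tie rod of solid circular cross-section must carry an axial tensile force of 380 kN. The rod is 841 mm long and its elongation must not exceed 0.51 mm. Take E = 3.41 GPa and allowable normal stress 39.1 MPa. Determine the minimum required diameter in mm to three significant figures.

Required area A ≥ P/σ_allow = 380000/39.1 = 9719 mm².
For a solid circular section, d ≥ √(4A/π) = 111.2 mm.
Elongation limit: A ≥ PL/(Eδ_allow) = 380000·841/(3410·0.51) = 183800 mm² ⇒ d ≥ 483.7 mm.
The elongation limit governs.

484 mm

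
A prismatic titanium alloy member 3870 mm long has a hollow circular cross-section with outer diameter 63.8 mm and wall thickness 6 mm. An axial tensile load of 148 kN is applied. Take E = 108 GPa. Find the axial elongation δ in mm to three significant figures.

4.87 mm

A = 1090 mm².
δ_mech = NL/(AE) = 148000·3870/(1090·108000) = 4.868 mm.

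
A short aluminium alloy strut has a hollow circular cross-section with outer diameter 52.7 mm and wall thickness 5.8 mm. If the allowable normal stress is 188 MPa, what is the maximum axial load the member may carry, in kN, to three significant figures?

161 kN

A = 854.6 mm².
P_max = σ_allow · A = 188 · 854.6 = 160700 N = 160.7 kN.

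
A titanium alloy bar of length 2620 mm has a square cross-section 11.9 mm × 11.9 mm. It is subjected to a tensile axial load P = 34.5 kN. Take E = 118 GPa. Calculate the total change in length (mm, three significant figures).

5.41 mm

A = 141.6 mm².
δ_mech = NL/(AE) = 34500·2620/(141.6·118000) = 5.409 mm.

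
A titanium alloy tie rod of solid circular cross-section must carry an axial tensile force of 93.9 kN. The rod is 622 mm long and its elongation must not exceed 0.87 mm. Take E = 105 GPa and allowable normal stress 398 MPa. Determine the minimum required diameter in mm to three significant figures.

Required area A ≥ P/σ_allow = 93900/398 = 235.9 mm².
For a solid circular section, d ≥ √(4A/π) = 17.33 mm.
Elongation limit: A ≥ PL/(Eδ_allow) = 93900·622/(105000·0.87) = 639.4 mm² ⇒ d ≥ 28.53 mm.
The elongation limit governs.

28.5 mm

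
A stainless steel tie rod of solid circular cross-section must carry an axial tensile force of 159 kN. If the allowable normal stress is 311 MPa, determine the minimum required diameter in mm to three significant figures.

25.5 mm

Required area A ≥ P/σ_allow = 159000/311 = 511.3 mm².
For a solid circular section, d ≥ √(4A/π) = 25.51 mm.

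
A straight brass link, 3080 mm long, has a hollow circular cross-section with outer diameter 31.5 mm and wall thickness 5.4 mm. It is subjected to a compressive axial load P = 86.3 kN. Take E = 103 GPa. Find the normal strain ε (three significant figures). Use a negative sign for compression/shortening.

-0.00189

A = 442.8 mm².
σ = N/A = -194.9 MPa; ε = σ/E = -194.9/103000 = -1.892e-03.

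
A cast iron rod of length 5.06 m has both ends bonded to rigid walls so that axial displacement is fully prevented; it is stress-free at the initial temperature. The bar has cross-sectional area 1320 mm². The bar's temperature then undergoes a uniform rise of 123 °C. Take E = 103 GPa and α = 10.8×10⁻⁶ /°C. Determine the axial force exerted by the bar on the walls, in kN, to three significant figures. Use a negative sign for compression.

Free thermal expansion αLΔT = 10.8e-6 · 5060 · 123 = 6.722 mm.
The walls impose strain ε = −(6.722)/5060 = -1.3284e-03; σ = Eε = 103000 · -1.3284e-03 = -136.8 MPa.
Wall reaction R = σ·A = -136.8·1320 = -180600 N = -180.6 kN.

-181 kN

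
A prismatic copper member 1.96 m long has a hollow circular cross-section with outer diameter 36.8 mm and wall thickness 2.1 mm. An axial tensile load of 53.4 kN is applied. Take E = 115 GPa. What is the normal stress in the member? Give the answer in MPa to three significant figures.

A = 228.9 mm².
σ = N/A = 53400/228.9 = 233.3 MPa.

233 MPa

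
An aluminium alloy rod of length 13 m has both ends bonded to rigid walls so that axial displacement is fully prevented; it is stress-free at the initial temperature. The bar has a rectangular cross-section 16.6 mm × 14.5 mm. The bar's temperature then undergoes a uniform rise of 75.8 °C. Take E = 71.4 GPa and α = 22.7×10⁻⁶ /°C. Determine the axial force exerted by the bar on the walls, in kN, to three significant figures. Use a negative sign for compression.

-29.6 kN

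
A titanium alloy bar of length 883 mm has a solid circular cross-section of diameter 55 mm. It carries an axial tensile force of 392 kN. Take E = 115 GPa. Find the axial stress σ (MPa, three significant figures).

165 MPa

A = 2376 mm².
σ = N/A = 392000/2376 = 165 MPa.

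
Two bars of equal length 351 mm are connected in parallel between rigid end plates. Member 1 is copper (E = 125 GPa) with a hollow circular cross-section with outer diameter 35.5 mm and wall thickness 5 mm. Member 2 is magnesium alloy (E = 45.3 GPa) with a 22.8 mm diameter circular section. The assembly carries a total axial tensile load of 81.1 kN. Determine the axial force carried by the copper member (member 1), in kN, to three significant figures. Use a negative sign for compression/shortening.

A_1 = 479.1 mm².
A_2 = 408.3 mm².
Equal strain + equilibrium ⇒ each member carries load in proportion to AE: A₁E₁ = 59890000 N, A₂E₂ = 18500000 N, ΣAE = 78380000 N.
F₁ = P·A₁E₁/ΣAE = 81100·59890000/78380000 = 61960 N.

62.0 kN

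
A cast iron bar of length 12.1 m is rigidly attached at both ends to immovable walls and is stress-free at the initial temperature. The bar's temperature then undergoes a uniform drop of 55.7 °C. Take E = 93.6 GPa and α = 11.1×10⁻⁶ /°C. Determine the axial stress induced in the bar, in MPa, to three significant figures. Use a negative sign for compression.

Free thermal expansion αLΔT = 11.1e-6 · 12100 · -55.7 = -7.481 mm.
The walls impose strain ε = −(-7.481)/12100 = 6.1827e-04; σ = Eε = 93600 · 6.1827e-04 = 57.87 MPa.

57.9 MPa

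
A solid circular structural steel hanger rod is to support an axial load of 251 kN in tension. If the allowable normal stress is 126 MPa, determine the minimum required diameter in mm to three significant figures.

50.4 mm

Required area A ≥ P/σ_allow = 251000/126 = 1992 mm².
For a solid circular section, d ≥ √(4A/π) = 50.36 mm.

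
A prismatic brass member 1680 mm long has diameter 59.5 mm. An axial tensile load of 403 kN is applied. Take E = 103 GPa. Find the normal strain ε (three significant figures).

A = 2781 mm².
σ = N/A = 144.9 MPa; ε = σ/E = 144.9/103000 = 1.407e-03.

0.00141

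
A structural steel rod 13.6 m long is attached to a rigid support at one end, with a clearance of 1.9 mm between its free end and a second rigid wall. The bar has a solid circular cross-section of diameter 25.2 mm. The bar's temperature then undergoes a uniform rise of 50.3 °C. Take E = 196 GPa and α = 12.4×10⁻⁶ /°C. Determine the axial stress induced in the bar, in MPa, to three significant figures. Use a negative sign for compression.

Free thermal expansion αLΔT = 12.4e-6 · 13600 · 50.3 = 8.483 mm.
The walls engage after the gap closes; constrained expansion = 8.483 − 1.9 = 6.583 mm.
The walls impose strain ε = −(6.583)/13600 = -4.8401e-04; σ = Eε = 196000 · -4.8401e-04 = -94.87 MPa.

-94.9 MPa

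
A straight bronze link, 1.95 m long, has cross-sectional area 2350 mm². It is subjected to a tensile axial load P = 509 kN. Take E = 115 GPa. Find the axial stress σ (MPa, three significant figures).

σ = N/A = 509000/2350 = 216.6 MPa.

217 MPa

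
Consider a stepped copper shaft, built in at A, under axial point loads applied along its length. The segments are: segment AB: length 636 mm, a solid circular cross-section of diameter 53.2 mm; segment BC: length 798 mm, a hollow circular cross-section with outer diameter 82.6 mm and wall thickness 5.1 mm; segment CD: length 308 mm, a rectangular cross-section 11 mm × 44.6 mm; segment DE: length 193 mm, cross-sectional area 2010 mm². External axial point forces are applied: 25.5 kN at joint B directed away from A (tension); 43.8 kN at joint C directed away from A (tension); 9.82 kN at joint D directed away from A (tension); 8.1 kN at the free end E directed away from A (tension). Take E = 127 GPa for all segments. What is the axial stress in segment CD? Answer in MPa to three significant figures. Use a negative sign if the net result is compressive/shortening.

Internal axial forces (sectioning from the free end, tension +): N_DE = 8.1 kN, N_CD = 17.92 kN, N_BC = 61.72 kN, N_AB = 87.22 kN.
A_CD = 490.6 mm².
σ_CD = N_CD/A_CD = 17920/490.6 = 36.53 MPa.

36.5 MPa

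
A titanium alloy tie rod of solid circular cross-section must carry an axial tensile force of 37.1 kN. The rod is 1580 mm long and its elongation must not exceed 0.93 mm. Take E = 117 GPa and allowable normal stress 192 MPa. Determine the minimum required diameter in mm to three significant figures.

26.2 mm

Required area A ≥ P/σ_allow = 37100/192 = 193.2 mm².
For a solid circular section, d ≥ √(4A/π) = 15.69 mm.
Elongation limit: A ≥ PL/(Eδ_allow) = 37100·1580/(117000·0.93) = 538.7 mm² ⇒ d ≥ 26.19 mm.
The elongation limit governs.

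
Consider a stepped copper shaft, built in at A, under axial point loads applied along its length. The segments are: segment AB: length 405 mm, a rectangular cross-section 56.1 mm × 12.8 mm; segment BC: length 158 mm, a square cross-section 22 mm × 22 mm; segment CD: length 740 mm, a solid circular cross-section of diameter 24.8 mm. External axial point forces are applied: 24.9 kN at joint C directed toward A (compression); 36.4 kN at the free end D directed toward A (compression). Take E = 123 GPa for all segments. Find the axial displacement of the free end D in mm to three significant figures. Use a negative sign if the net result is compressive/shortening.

Internal axial forces (sectioning from the free end, tension +): N_CD = -36.4 kN, N_BC = -61.3 kN, N_AB = -61.3 kN.
A_AB = 718.1 mm².
A_BC = 484 mm².
A_CD = 483.1 mm².
δ_AB = -61300·405/(718.1·123000) = -0.2811 mm
δ_BC = -61300·158/(484·123000) = -0.1627 mm
δ_CD = -36400·740/(483.1·123000) = -0.4534 mm
δ = Σδ_i = -0.8971 mm.

-0.897 mm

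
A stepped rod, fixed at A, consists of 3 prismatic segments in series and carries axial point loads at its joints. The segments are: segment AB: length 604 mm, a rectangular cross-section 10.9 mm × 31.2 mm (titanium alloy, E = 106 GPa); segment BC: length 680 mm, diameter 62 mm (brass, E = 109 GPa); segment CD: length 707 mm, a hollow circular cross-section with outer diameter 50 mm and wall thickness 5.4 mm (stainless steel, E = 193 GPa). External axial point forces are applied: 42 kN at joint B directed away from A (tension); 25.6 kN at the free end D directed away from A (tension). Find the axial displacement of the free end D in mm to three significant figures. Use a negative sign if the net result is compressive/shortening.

1.31 mm

Internal axial forces (sectioning from the free end, tension +): N_CD = 25.6 kN, N_BC = 25.6 kN, N_AB = 67.6 kN.
A_AB = 340.1 mm².
A_BC = 3019 mm².
A_CD = 756.6 mm².
δ_AB = 67600·604/(340.1·106000) = 1.133 mm
δ_BC = 25600·680/(3019·109000) = 0.0529 mm
δ_CD = 25600·707/(756.6·193000) = 0.1239 mm
δ = Σδ_i = 1.309 mm.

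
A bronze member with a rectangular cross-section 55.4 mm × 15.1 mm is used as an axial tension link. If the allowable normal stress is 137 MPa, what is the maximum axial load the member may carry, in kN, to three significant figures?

115 kN

A = 836.5 mm².
P_max = σ_allow · A = 137 · 836.5 = 114600 N = 114.6 kN.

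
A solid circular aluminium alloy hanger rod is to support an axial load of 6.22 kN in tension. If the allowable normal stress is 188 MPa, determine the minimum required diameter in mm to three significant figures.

Required area A ≥ P/σ_allow = 6220/188 = 33.09 mm².
For a solid circular section, d ≥ √(4A/π) = 6.49 mm.

6.49 mm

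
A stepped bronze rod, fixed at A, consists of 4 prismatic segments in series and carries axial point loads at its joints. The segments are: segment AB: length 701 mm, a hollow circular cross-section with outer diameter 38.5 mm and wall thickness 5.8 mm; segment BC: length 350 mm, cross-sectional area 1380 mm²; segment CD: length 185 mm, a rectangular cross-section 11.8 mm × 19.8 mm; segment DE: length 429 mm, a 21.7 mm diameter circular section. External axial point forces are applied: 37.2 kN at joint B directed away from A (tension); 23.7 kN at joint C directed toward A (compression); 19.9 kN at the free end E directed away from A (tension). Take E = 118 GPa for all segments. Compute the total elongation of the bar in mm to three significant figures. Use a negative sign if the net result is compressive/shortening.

Internal axial forces (sectioning from the free end, tension +): N_DE = 19.9 kN, N_CD = 19.9 kN, N_BC = -3.8 kN, N_AB = 33.4 kN.
A_AB = 595.8 mm².
A_CD = 233.6 mm².
A_DE = 369.8 mm².
δ_AB = 33400·701/(595.8·118000) = 0.333 mm
δ_BC = -3800·350/(1380·118000) = -0.008168 mm
δ_CD = 19900·185/(233.6·118000) = 0.1335 mm
δ_DE = 19900·429/(369.8·118000) = 0.1956 mm
δ = Σδ_i = 0.654 mm.

0.654 mm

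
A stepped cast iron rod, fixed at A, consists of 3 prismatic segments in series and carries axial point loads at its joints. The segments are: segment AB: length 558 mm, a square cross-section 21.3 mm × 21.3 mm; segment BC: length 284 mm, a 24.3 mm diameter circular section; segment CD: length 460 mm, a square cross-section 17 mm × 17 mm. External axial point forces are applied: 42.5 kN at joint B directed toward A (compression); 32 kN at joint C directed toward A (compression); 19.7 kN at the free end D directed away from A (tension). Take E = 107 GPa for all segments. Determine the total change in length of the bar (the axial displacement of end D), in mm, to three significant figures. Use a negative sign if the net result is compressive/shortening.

-0.407 mm

Internal axial forces (sectioning from the free end, tension +): N_CD = 19.7 kN, N_BC = -12.3 kN, N_AB = -54.8 kN.
A_AB = 453.7 mm².
A_BC = 463.8 mm².
A_CD = 289 mm².
δ_AB = -54800·558/(453.7·107000) = -0.6299 mm
δ_BC = -12300·284/(463.8·107000) = -0.07039 mm
δ_CD = 19700·460/(289·107000) = 0.2931 mm
δ = Σδ_i = -0.4072 mm.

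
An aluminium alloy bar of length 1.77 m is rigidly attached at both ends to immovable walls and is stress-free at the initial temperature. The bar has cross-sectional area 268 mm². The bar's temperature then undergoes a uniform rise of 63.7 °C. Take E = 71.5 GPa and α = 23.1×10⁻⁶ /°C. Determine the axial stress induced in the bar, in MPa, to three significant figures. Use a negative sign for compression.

-105 MPa

Free thermal expansion αLΔT = 23.1e-6 · 1770 · 63.7 = 2.605 mm.
The walls impose strain ε = −(2.605)/1770 = -1.4715e-03; σ = Eε = 71500 · -1.4715e-03 = -105.2 MPa.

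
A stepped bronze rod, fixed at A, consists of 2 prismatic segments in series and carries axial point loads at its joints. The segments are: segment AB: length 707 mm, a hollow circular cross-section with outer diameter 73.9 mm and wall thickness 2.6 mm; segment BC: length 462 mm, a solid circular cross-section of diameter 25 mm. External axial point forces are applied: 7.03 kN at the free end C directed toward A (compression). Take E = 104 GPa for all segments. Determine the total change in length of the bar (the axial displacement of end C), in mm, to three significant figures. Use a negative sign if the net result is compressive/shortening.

-0.146 mm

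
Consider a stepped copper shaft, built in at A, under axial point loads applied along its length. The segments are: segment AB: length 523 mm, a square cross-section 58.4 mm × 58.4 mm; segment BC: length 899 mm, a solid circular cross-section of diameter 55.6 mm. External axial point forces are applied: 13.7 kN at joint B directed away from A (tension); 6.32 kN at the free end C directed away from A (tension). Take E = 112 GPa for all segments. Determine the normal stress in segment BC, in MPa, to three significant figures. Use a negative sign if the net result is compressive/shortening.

2.60 MPa

Internal axial forces (sectioning from the free end, tension +): N_BC = 6.32 kN, N_AB = 20.02 kN.
A_BC = 2428 mm².
σ_BC = N_BC/A_BC = 6320/2428 = 2.603 MPa.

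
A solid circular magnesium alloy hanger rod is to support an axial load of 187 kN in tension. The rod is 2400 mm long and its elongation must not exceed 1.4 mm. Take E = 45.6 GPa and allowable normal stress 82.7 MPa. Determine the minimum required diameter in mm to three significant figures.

94.6 mm

Required area A ≥ P/σ_allow = 187000/82.7 = 2261 mm².
For a solid circular section, d ≥ √(4A/π) = 53.66 mm.
Elongation limit: A ≥ PL/(Eδ_allow) = 187000·2400/(45600·1.4) = 7030 mm² ⇒ d ≥ 94.61 mm.
The elongation limit governs.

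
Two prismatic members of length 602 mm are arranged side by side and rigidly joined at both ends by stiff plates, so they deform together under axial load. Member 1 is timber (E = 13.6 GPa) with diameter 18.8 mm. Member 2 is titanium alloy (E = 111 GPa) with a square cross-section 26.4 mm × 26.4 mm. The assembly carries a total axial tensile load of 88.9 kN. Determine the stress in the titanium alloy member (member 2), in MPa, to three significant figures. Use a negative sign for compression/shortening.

122 MPa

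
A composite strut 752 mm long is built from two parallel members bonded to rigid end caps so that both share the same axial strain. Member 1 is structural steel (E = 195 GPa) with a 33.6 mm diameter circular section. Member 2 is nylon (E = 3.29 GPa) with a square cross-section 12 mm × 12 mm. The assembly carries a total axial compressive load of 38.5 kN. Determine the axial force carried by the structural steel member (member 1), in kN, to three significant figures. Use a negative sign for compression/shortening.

-38.4 kN

A_1 = 886.7 mm².
A_2 = 144 mm².
Equal strain + equilibrium ⇒ each member carries load in proportion to AE: A₁E₁ = 172900000 N, A₂E₂ = 473800 N, ΣAE = 173400000 N.
F₁ = P·A₁E₁/ΣAE = -38500·172900000/173400000 = -38390 N.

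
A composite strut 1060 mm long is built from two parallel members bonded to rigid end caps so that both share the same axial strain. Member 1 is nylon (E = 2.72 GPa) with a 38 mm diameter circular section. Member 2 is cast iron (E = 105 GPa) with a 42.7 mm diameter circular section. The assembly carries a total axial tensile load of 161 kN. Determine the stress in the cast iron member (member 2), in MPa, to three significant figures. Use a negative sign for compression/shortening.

A_1 = 1134 mm².
A_2 = 1432 mm².
Equal strain + equilibrium ⇒ each member carries load in proportion to AE: A₁E₁ = 3085000 N, A₂E₂ = 150400000 N, ΣAE = 153400000 N.
σ₂ = P·E₂/ΣAE = 161000·105000/153400000 = 110.2 MPa.

110 MPa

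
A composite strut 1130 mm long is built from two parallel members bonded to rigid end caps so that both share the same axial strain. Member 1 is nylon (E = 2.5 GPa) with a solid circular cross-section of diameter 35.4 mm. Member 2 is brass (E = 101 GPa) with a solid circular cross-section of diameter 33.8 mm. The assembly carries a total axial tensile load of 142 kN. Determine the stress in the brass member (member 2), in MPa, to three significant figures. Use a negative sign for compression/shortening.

154 MPa

A_1 = 984.2 mm².
A_2 = 897.3 mm².
Equal strain + equilibrium ⇒ each member carries load in proportion to AE: A₁E₁ = 2461000 N, A₂E₂ = 90620000 N, ΣAE = 93080000 N.
σ₂ = P·E₂/ΣAE = 142000·101000/93080000 = 154.1 MPa.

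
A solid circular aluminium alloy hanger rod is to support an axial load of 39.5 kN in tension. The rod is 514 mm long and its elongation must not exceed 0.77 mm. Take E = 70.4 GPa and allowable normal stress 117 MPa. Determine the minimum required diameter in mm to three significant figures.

21.8 mm

Required area A ≥ P/σ_allow = 39500/117 = 337.6 mm².
For a solid circular section, d ≥ √(4A/π) = 20.73 mm.
Elongation limit: A ≥ PL/(Eδ_allow) = 39500·514/(70400·0.77) = 374.5 mm² ⇒ d ≥ 21.84 mm.
The elongation limit governs.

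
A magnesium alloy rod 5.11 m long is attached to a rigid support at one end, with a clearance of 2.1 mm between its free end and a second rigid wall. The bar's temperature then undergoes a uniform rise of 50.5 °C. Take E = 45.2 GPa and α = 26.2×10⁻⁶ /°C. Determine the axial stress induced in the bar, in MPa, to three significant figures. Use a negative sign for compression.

-41.2 MPa

Free thermal expansion αLΔT = 26.2e-6 · 5110 · 50.5 = 6.761 mm.
The walls engage after the gap closes; constrained expansion = 6.761 − 2.1 = 4.661 mm.
The walls impose strain ε = −(4.661)/5110 = -9.1214e-04; σ = Eε = 45200 · -9.1214e-04 = -41.23 MPa.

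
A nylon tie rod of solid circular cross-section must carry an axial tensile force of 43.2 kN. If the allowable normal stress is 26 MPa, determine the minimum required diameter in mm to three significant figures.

Required area A ≥ P/σ_allow = 43200/26 = 1662 mm².
For a solid circular section, d ≥ √(4A/π) = 45.99 mm.

46.0 mm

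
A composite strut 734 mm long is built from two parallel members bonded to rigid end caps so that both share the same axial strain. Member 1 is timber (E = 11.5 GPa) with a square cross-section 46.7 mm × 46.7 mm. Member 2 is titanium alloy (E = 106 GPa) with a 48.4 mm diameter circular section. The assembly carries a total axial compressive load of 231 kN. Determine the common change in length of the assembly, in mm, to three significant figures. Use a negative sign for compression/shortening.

-0.770 mm

A_1 = 2181 mm².
A_2 = 1840 mm².
Equal strain + equilibrium ⇒ each member carries load in proportion to AE: A₁E₁ = 25080000 N, A₂E₂ = 195000000 N, ΣAE = 220100000 N.
δ = PL/ΣAE = -231000·734/220100000 = -0.7703 mm.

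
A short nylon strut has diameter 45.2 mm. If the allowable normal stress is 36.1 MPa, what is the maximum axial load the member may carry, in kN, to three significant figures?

57.9 kN

A = 1605 mm².
P_max = σ_allow · A = 36.1 · 1605 = 57930 N = 57.93 kN.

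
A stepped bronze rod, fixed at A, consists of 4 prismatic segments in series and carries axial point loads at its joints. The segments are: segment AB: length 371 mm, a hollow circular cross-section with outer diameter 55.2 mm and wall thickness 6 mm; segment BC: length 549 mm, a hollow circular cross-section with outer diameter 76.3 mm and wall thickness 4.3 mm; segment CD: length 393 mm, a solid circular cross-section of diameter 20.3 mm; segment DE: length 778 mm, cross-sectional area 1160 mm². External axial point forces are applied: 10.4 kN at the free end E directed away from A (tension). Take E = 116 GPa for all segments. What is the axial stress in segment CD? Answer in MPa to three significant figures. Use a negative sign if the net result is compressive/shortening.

32.1 MPa

Internal axial forces (sectioning from the free end, tension +): N_DE = 10.4 kN, N_CD = 10.4 kN, N_BC = 10.4 kN, N_AB = 10.4 kN.
A_CD = 323.7 mm².
σ_CD = N_CD/A_CD = 10400/323.7 = 32.13 MPa.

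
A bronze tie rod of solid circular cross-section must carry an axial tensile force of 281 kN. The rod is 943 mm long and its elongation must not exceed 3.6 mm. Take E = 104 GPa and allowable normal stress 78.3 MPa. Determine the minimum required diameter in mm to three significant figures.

67.6 mm

Required area A ≥ P/σ_allow = 281000/78.3 = 3589 mm².
For a solid circular section, d ≥ √(4A/π) = 67.6 mm.
Elongation limit: A ≥ PL/(Eδ_allow) = 281000·943/(104000·3.6) = 707.8 mm² ⇒ d ≥ 30.02 mm.
The stress limit governs.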